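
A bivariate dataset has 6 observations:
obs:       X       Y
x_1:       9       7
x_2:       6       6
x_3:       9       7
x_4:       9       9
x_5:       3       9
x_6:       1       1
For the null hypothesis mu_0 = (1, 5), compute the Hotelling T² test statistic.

Step 1 — sample mean vector:
  mean(X) = (9 + 6 + 9 + 9 + 3 + 1) / 6 = 37/6 = 6.1667
  mean(Y) = (7 + 6 + 7 + 9 + 9 + 1) / 6 = 39/6 = 6.5
  x̄ = (6.1667, 6.5),  deviation x̄ - mu_0 = (6.1667, 6.5) - (1, 5) = (5.1667, 1.5).

Step 2 — sample covariance matrix, S[i,j] = (1/(n-1)) · Σ_k (x_{k,i} - mean_i) · (x_{k,j} - mean_j), divisor n-1 = 5:
  S[X,X] = ((2.8333)·(2.8333) + (-0.1667)·(-0.1667) + (2.8333)·(2.8333) + (2.8333)·(2.8333) + (-3.1667)·(-3.1667) + (-5.1667)·(-5.1667)) / 5 = 60.8333/5 = 12.1667
  S[X,Y] = ((2.8333)·(0.5) + (-0.1667)·(-0.5) + (2.8333)·(0.5) + (2.8333)·(2.5) + (-3.1667)·(2.5) + (-5.1667)·(-5.5)) / 5 = 30.5/5 = 6.1
  S[Y,Y] = ((0.5)·(0.5) + (-0.5)·(-0.5) + (0.5)·(0.5) + (2.5)·(2.5) + (2.5)·(2.5) + (-5.5)·(-5.5)) / 5 = 43.5/5 = 8.7
  S = [[12.1667, 6.1],
 [6.1, 8.7]].

Step 3 — invert S. det(S) = 12.1667·8.7 - (6.1)² = 68.64.
  S^{-1} = (1/det) · [[d, -b], [-b, a]] = [[0.1267, -0.0889],
 [-0.0889, 0.1773]].

Step 4 — quadratic form (x̄ - mu_0)^T · S^{-1} · (x̄ - mu_0):
  S^{-1} · (x̄ - mu_0) = (0.5216, -0.1933),
  (x̄ - mu_0)^T · [...] = (5.1667)·(0.5216) + (1.5)·(-0.1933) = 2.4048.

Step 5 — scale by n: T² = 6 · 2.4048 = 14.4289.

T² ≈ 14.4289


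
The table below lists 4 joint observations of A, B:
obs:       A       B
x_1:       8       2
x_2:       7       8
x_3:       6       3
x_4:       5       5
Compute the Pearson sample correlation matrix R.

Step 1 — column means:
  mean(A) = (8 + 7 + 6 + 5) / 4 = 26/4 = 6.5
  mean(B) = (2 + 8 + 3 + 5) / 4 = 18/4 = 4.5

Step 2 — sample variances and covariances s[i,j] = (1/(n-1)) · Σ_k (x_{k,i} - mean_i) · (x_{k,j} - mean_j), with n-1 = 3:
  s[A,A] = ((1.5)·(1.5) + (0.5)·(0.5) + (-0.5)·(-0.5) + (-1.5)·(-1.5)) / 3 = 5/3 = 1.6667
  s[A,B] = ((1.5)·(-2.5) + (0.5)·(3.5) + (-0.5)·(-1.5) + (-1.5)·(0.5)) / 3 = -2/3 = -0.6667
  s[B,B] = ((-2.5)·(-2.5) + (3.5)·(3.5) + (-1.5)·(-1.5) + (0.5)·(0.5)) / 3 = 21/3 = 7
  Sample standard deviations s_i = √(s[i,i]):
  s(A) = √(1.6667) = 1.291
  s(B) = √(7) = 2.6458

Step 3 — r_{ij} = s_{ij} / (s_i · s_j):
  r[A,A] = 1 (diagonal).
  r[A,B] = -0.6667 / (1.291 · 2.6458) = -0.6667 / 3.4157 = -0.1952
  r[B,B] = 1 (diagonal).

R is symmetric with unit diagonal. Assembling:

R = [[1, -0.1952],
 [-0.1952, 1]]


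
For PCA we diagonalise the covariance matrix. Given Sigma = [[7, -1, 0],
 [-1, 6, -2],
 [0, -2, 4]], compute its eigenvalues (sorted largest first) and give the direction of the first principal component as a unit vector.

Step 1 — characteristic polynomial p(λ) = det(λI - Sigma) = λ³ - tr·λ² + c_1·λ - det, where tr = trace, c_1 = sum of the principal 2×2 minors, det = det(Sigma):
  tr = 7 + 6 + 4 = 17,
  c_1 = (7·6 - (-1)²) + (7·4 - (0)²) + (6·4 - (-2)²) = 41 + 28 + 20 = 89,
  det = 7·(6·4 - (-2)²) - (-1)·((-1)·4 - (-2)·(0)) + (0)·((-1)·(-2) - 6·(0)) = 7·(20) - (-1)·(-4) + (0)·(2) = 136.
  So p(λ) = λ³ - 17λ² + 89λ - 136.
Step 2 — look for an integer root (rational root theorem: any rational root is an integer divisor of 136). Testing λ = 8:
  p(8) = 512 - 1088 + 712 - 136 = 0  ✓
  Dividing out (λ - 8): p(λ) = (λ - 8)(λ² - 9λ + 17).
Step 3 — remaining eigenvalues from the quadratic λ² - 9λ + 17 = 0:
  Δ = 9² - 4·17 = 81 - 68 = 13,  λ = (9 ± √13)/2 = (9 ± 3.6056)/2 ≈ 6.3028 or 2.6972.
  Sorted: λ_1 = 8,  λ_2 = 6.3028,  λ_3 = 2.6972  (check: sum = 17 = tr ✓).

Step 4 — unit eigenvector for λ_1 = 8: v spans the null space of (Sigma - λ_1 I), whose rows are
  r_1 = (-1, -1, 0),  r_2 = (-1, -2, -2),  r_3 = (0, -2, -4).
  v is orthogonal to every row, so take v ∝ r_1 × r_2 = ((-1)·(-2) - (0)·(-2), (0)·(-1) - (-1)·(-2), (-1)·(-2) - (-1)·(-1)) = (2, -2, 1).
  Let u = (2, -2, 1).
  ||u|| = √((2)² + (-2)² + (1)²) = √(9) = 3,  v_1 = u/||u|| ≈ (0.6667, -0.6667, 0.3333) (||v_1|| = 1).

λ_1 = 8,  λ_2 = 6.3028,  λ_3 = 2.6972;  v_1 ≈ (0.6667, -0.6667, 0.3333)


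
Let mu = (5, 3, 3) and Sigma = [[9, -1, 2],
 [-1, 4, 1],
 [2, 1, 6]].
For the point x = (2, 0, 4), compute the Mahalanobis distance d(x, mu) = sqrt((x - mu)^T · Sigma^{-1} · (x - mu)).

Step 1 — centre the observation: (x - mu) = (-3, -3, 1).

Step 2 — invert Sigma (cofactor / det for 3×3, or solve directly):
  Sigma^{-1} = [[0.1271, 0.0442, -0.0497],
 [0.0442, 0.2762, -0.0608],
 [-0.0497, -0.0608, 0.1934]].

Step 3 — form the quadratic (x - mu)^T · Sigma^{-1} · (x - mu):
  Sigma^{-1} · (x - mu) = (-0.5635, -1.0221, 0.5249).
  (x - mu)^T · [Sigma^{-1} · (x - mu)] = (-3)·(-0.5635) + (-3)·(-1.0221) + (1)·(0.5249) = 5.2818.

Step 4 — take square root: d = √(5.2818) ≈ 2.2982.

d(x, mu) = √(5.2818) ≈ 2.2982


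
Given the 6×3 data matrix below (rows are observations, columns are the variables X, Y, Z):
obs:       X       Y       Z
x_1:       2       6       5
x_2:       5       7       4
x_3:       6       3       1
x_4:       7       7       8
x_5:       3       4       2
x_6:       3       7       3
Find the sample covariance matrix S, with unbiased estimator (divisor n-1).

Step 1 — column means:
  mean(X) = (2 + 5 + 6 + 7 + 3 + 3) / 6 = 26/6 = 4.3333
  mean(Y) = (6 + 7 + 3 + 7 + 4 + 7) / 6 = 34/6 = 5.6667
  mean(Z) = (5 + 4 + 1 + 8 + 2 + 3) / 6 = 23/6 = 3.8333

Step 2 — sample covariance S[i,j] = (1/(n-1)) · Σ_k (x_{k,i} - mean_i) · (x_{k,j} - mean_j), with n-1 = 5.
  S[X,X] = ((-2.3333)·(-2.3333) + (0.6667)·(0.6667) + (1.6667)·(1.6667) + (2.6667)·(2.6667) + (-1.3333)·(-1.3333) + (-1.3333)·(-1.3333)) / 5 = 19.3333/5 = 3.8667
  S[X,Y] = ((-2.3333)·(0.3333) + (0.6667)·(1.3333) + (1.6667)·(-2.6667) + (2.6667)·(1.3333) + (-1.3333)·(-1.6667) + (-1.3333)·(1.3333)) / 5 = -0.3333/5 = -0.0667
  S[X,Z] = ((-2.3333)·(1.1667) + (0.6667)·(0.1667) + (1.6667)·(-2.8333) + (2.6667)·(4.1667) + (-1.3333)·(-1.8333) + (-1.3333)·(-0.8333)) / 5 = 7.3333/5 = 1.4667
  S[Y,Y] = ((0.3333)·(0.3333) + (1.3333)·(1.3333) + (-2.6667)·(-2.6667) + (1.3333)·(1.3333) + (-1.6667)·(-1.6667) + (1.3333)·(1.3333)) / 5 = 15.3333/5 = 3.0667
  S[Y,Z] = ((0.3333)·(1.1667) + (1.3333)·(0.1667) + (-2.6667)·(-2.8333) + (1.3333)·(4.1667) + (-1.6667)·(-1.8333) + (1.3333)·(-0.8333)) / 5 = 15.6667/5 = 3.1333
  S[Z,Z] = ((1.1667)·(1.1667) + (0.1667)·(0.1667) + (-2.8333)·(-2.8333) + (4.1667)·(4.1667) + (-1.8333)·(-1.8333) + (-0.8333)·(-0.8333)) / 5 = 30.8333/5 = 6.1667

S is symmetric (S[j,i] = S[i,j]). Assembling:

S = [[3.8667, -0.0667, 1.4667],
 [-0.0667, 3.0667, 3.1333],
 [1.4667, 3.1333, 6.1667]]


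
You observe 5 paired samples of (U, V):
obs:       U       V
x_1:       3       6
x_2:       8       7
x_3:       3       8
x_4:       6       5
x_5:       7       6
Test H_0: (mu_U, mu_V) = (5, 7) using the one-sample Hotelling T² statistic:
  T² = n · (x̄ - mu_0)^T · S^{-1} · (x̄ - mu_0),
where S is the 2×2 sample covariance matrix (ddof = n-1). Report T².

Step 1 — sample mean vector:
  mean(U) = (3 + 8 + 3 + 6 + 7) / 5 = 27/5 = 5.4
  mean(V) = (6 + 7 + 8 + 5 + 6) / 5 = 32/5 = 6.4
  x̄ = (5.4, 6.4),  deviation x̄ - mu_0 = (5.4, 6.4) - (5, 7) = (0.4, -0.6).

Step 2 — sample covariance matrix, S[i,j] = (1/(n-1)) · Σ_k (x_{k,i} - mean_i) · (x_{k,j} - mean_j), divisor n-1 = 4:
  S[U,U] = ((-2.4)·(-2.4) + (2.6)·(2.6) + (-2.4)·(-2.4) + (0.6)·(0.6) + (1.6)·(1.6)) / 4 = 21.2/4 = 5.3
  S[U,V] = ((-2.4)·(-0.4) + (2.6)·(0.6) + (-2.4)·(1.6) + (0.6)·(-1.4) + (1.6)·(-0.4)) / 4 = -2.8/4 = -0.7
  S[V,V] = ((-0.4)·(-0.4) + (0.6)·(0.6) + (1.6)·(1.6) + (-1.4)·(-1.4) + (-0.4)·(-0.4)) / 4 = 5.2/4 = 1.3
  S = [[5.3, -0.7],
 [-0.7, 1.3]].

Step 3 — invert S. det(S) = 5.3·1.3 - (-0.7)² = 6.4.
  S^{-1} = (1/det) · [[d, -b], [-b, a]] = [[0.2031, 0.1094],
 [0.1094, 0.8281]].

Step 4 — quadratic form (x̄ - mu_0)^T · S^{-1} · (x̄ - mu_0):
  S^{-1} · (x̄ - mu_0) = (0.0156, -0.4531),
  (x̄ - mu_0)^T · [...] = (0.4)·(0.0156) + (-0.6)·(-0.4531) = 0.2781.

Step 5 — scale by n: T² = 5 · 0.2781 = 1.3906.

T² ≈ 1.3906


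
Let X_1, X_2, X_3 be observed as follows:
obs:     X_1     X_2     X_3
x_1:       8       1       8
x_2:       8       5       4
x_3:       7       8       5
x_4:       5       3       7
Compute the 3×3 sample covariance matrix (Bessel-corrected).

Step 1 — column means:
  mean(X_1) = (8 + 8 + 7 + 5) / 4 = 28/4 = 7
  mean(X_2) = (1 + 5 + 8 + 3) / 4 = 17/4 = 4.25
  mean(X_3) = (8 + 4 + 5 + 7) / 4 = 24/4 = 6

Step 2 — sample covariance S[i,j] = (1/(n-1)) · Σ_k (x_{k,i} - mean_i) · (x_{k,j} - mean_j), with n-1 = 3.
  S[X_1,X_1] = ((1)·(1) + (1)·(1) + (0)·(0) + (-2)·(-2)) / 3 = 6/3 = 2
  S[X_1,X_2] = ((1)·(-3.25) + (1)·(0.75) + (0)·(3.75) + (-2)·(-1.25)) / 3 = 0/3 = 0
  S[X_1,X_3] = ((1)·(2) + (1)·(-2) + (0)·(-1) + (-2)·(1)) / 3 = -2/3 = -0.6667
  S[X_2,X_2] = ((-3.25)·(-3.25) + (0.75)·(0.75) + (3.75)·(3.75) + (-1.25)·(-1.25)) / 3 = 26.75/3 = 8.9167
  S[X_2,X_3] = ((-3.25)·(2) + (0.75)·(-2) + (3.75)·(-1) + (-1.25)·(1)) / 3 = -13/3 = -4.3333
  S[X_3,X_3] = ((2)·(2) + (-2)·(-2) + (-1)·(-1) + (1)·(1)) / 3 = 10/3 = 3.3333

S is symmetric (S[j,i] = S[i,j]). Assembling:

S = [[2, 0, -0.6667],
 [0, 8.9167, -4.3333],
 [-0.6667, -4.3333, 3.3333]]


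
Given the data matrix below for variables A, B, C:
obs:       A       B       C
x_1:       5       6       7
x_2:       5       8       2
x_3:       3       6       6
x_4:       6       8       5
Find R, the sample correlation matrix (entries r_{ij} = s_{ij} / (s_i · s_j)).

Step 1 — column means:
  mean(A) = (5 + 5 + 3 + 6) / 4 = 19/4 = 4.75
  mean(B) = (6 + 8 + 6 + 8) / 4 = 28/4 = 7
  mean(C) = (7 + 2 + 6 + 5) / 4 = 20/4 = 5

Step 2 — sample variances and covariances s[i,j] = (1/(n-1)) · Σ_k (x_{k,i} - mean_i) · (x_{k,j} - mean_j), with n-1 = 3:
  s[A,A] = ((0.25)·(0.25) + (0.25)·(0.25) + (-1.75)·(-1.75) + (1.25)·(1.25)) / 3 = 4.75/3 = 1.5833
  s[A,B] = ((0.25)·(-1) + (0.25)·(1) + (-1.75)·(-1) + (1.25)·(1)) / 3 = 3/3 = 1
  s[A,C] = ((0.25)·(2) + (0.25)·(-3) + (-1.75)·(1) + (1.25)·(0)) / 3 = -2/3 = -0.6667
  s[B,B] = ((-1)·(-1) + (1)·(1) + (-1)·(-1) + (1)·(1)) / 3 = 4/3 = 1.3333
  s[B,C] = ((-1)·(2) + (1)·(-3) + (-1)·(1) + (1)·(0)) / 3 = -6/3 = -2
  s[C,C] = ((2)·(2) + (-3)·(-3) + (1)·(1) + (0)·(0)) / 3 = 14/3 = 4.6667
  Sample standard deviations s_i = √(s[i,i]):
  s(A) = √(1.5833) = 1.2583
  s(B) = √(1.3333) = 1.1547
  s(C) = √(4.6667) = 2.1602

Step 3 — r_{ij} = s_{ij} / (s_i · s_j):
  r[A,A] = 1 (diagonal).
  r[A,B] = 1 / (1.2583 · 1.1547) = 1 / 1.453 = 0.6882
  r[A,C] = -0.6667 / (1.2583 · 2.1602) = -0.6667 / 2.7183 = -0.2453
  r[B,B] = 1 (diagonal).
  r[B,C] = -2 / (1.1547 · 2.1602) = -2 / 2.4944 = -0.8018
  r[C,C] = 1 (diagonal).

R is symmetric with unit diagonal. Assembling:

R = [[1, 0.6882, -0.2453],
 [0.6882, 1, -0.8018],
 [-0.2453, -0.8018, 1]]


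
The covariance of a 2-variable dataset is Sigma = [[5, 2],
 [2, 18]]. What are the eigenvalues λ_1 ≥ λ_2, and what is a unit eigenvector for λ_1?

Step 1 — characteristic polynomial of 2×2 Sigma:
  det(Sigma - λI) = λ² - trace · λ + det = 0.
  trace = 5 + 18 = 23, det = 5·18 - (2)² = 86.
Step 2 — discriminant:
  Δ = trace² - 4·det = 529 - 344 = 185.
Step 3 — eigenvalues:
  λ = (trace ± √Δ)/2 = (23 ± 13.6015)/2,
  λ_1 = 18.3007,  λ_2 = 4.6993.

Step 4 — unit eigenvector for λ_1: solve (Sigma - λ_1 I)v = 0. First row:
  (5 - 18.3007)·v_x + (2)·v_y = 0, i.e. (-13.3007)·v_x + (2)·v_y = 0,
  so v ∝ (b, λ_1 - a) = (2, 13.3007) = u.
  ||u|| = √((2)² + (13.3007)²) = √(180.9096) ≈ 13.4503,
  v_1 = u/||u|| ≈ (0.1487, 0.9889) (||v_1|| = 1).

λ_1 = 18.3007,  λ_2 = 4.6993;  v_1 ≈ (0.1487, 0.9889)


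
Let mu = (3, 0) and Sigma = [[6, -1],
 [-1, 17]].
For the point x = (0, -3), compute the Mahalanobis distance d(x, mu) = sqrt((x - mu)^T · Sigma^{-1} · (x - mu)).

Step 1 — centre the observation: (x - mu) = (-3, -3).

Step 2 — invert Sigma. det(Sigma) = 6·17 - (-1)² = 101.
  Sigma^{-1} = (1/det) · [[d, -b], [-b, a]] = [[0.1683, 0.0099],
 [0.0099, 0.0594]].

Step 3 — form the quadratic (x - mu)^T · Sigma^{-1} · (x - mu):
  Sigma^{-1} · (x - mu) = (-0.5347, -0.2079).
  (x - mu)^T · [Sigma^{-1} · (x - mu)] = (-3)·(-0.5347) + (-3)·(-0.2079) = 2.2277.

Step 4 — take square root: d = √(2.2277) ≈ 1.4926.

d(x, mu) = √(2.2277) ≈ 1.4926


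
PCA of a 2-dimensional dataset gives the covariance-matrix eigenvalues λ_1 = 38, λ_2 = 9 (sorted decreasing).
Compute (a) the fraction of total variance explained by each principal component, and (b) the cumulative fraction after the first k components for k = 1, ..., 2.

Step 1 — total variance = trace(Sigma) = Σ λ_i = 38 + 9 = 47.

Step 2 — fraction explained by component i = λ_i / Σ λ:
  PC1: 38/47 = 0.8085
  PC2: 9/47 = 0.1915

Step 3 — cumulative fraction after k components = (λ_1 + ... + λ_k) / Σ λ:
  k = 1: 38/47 = 0.8085
  k = 2: (38 + 9)/47 = 47/47 = 1

Summary (fraction, with percent):

explained: PC1 0.8085 (80.85%), PC2 0.1915 (19.15%);  cumulative: 0.8085, 1


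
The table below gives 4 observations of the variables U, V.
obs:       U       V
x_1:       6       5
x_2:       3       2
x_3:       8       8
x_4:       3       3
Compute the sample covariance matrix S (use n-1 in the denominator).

Step 1 — column means:
  mean(U) = (6 + 3 + 8 + 3) / 4 = 20/4 = 5
  mean(V) = (5 + 2 + 8 + 3) / 4 = 18/4 = 4.5

Step 2 — sample covariance S[i,j] = (1/(n-1)) · Σ_k (x_{k,i} - mean_i) · (x_{k,j} - mean_j), with n-1 = 3.
  S[U,U] = ((1)·(1) + (-2)·(-2) + (3)·(3) + (-2)·(-2)) / 3 = 18/3 = 6
  S[U,V] = ((1)·(0.5) + (-2)·(-2.5) + (3)·(3.5) + (-2)·(-1.5)) / 3 = 19/3 = 6.3333
  S[V,V] = ((0.5)·(0.5) + (-2.5)·(-2.5) + (3.5)·(3.5) + (-1.5)·(-1.5)) / 3 = 21/3 = 7

S is symmetric (S[j,i] = S[i,j]). Assembling:

S = [[6, 6.3333],
 [6.3333, 7]]


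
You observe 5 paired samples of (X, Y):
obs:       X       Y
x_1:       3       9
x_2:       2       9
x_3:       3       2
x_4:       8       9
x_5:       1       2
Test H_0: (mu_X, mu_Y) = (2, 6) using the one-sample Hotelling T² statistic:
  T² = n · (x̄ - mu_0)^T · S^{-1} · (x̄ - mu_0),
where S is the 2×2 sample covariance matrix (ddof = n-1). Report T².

Step 1 — sample mean vector:
  mean(X) = (3 + 2 + 3 + 8 + 1) / 5 = 17/5 = 3.4
  mean(Y) = (9 + 9 + 2 + 9 + 2) / 5 = 31/5 = 6.2
  x̄ = (3.4, 6.2),  deviation x̄ - mu_0 = (3.4, 6.2) - (2, 6) = (1.4, 0.2).

Step 2 — sample covariance matrix, S[i,j] = (1/(n-1)) · Σ_k (x_{k,i} - mean_i) · (x_{k,j} - mean_j), divisor n-1 = 4:
  S[X,X] = ((-0.4)·(-0.4) + (-1.4)·(-1.4) + (-0.4)·(-0.4) + (4.6)·(4.6) + (-2.4)·(-2.4)) / 4 = 29.2/4 = 7.3
  S[X,Y] = ((-0.4)·(2.8) + (-1.4)·(2.8) + (-0.4)·(-4.2) + (4.6)·(2.8) + (-2.4)·(-4.2)) / 4 = 19.6/4 = 4.9
  S[Y,Y] = ((2.8)·(2.8) + (2.8)·(2.8) + (-4.2)·(-4.2) + (2.8)·(2.8) + (-4.2)·(-4.2)) / 4 = 58.8/4 = 14.7
  S = [[7.3, 4.9],
 [4.9, 14.7]].

Step 3 — invert S. det(S) = 7.3·14.7 - (4.9)² = 83.3.
  S^{-1} = (1/det) · [[d, -b], [-b, a]] = [[0.1765, -0.0588],
 [-0.0588, 0.0876]].

Step 4 — quadratic form (x̄ - mu_0)^T · S^{-1} · (x̄ - mu_0):
  S^{-1} · (x̄ - mu_0) = (0.2353, -0.0648),
  (x̄ - mu_0)^T · [...] = (1.4)·(0.2353) + (0.2)·(-0.0648) = 0.3164.

Step 5 — scale by n: T² = 5 · 0.3164 = 1.5822.

T² ≈ 1.5822


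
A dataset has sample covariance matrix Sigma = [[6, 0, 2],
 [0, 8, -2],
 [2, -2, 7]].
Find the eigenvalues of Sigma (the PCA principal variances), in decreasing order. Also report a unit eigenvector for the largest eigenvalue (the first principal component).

Step 1 — characteristic polynomial p(λ) = det(λI - Sigma) = λ³ - tr·λ² + c_1·λ - det, where tr = trace, c_1 = sum of the principal 2×2 minors, det = det(Sigma):
  tr = 6 + 8 + 7 = 21,
  c_1 = (6·8 - (0)²) + (6·7 - (2)²) + (8·7 - (-2)²) = 48 + 38 + 52 = 138,
  det = 6·(8·7 - (-2)²) - (0)·((0)·7 - (-2)·(2)) + (2)·((0)·(-2) - 8·(2)) = 6·(52) - (0)·(4) + (2)·(-16) = 280.
  So p(λ) = λ³ - 21λ² + 138λ - 280.
Step 2 — look for an integer root (rational root theorem: any rational root is an integer divisor of 280). Testing λ = 4:
  p(4) = 64 - 336 + 552 - 280 = 0  ✓
  Dividing out (λ - 4): p(λ) = (λ - 4)(λ² - 17λ + 70).
Step 3 — remaining eigenvalues from the quadratic λ² - 17λ + 70 = 0:
  Δ = 17² - 4·70 = 289 - 280 = 9,  λ = (17 ± √9)/2 = (17 ± 3)/2 = 10 or 7.
  Sorted: λ_1 = 10,  λ_2 = 7,  λ_3 = 4  (check: sum = 21 = tr ✓).

Step 4 — unit eigenvector for λ_1 = 10: v spans the null space of (Sigma - λ_1 I), whose rows are
  r_1 = (-4, 0, 2),  r_2 = (0, -2, -2),  r_3 = (2, -2, -3).
  v is orthogonal to every row, so take v ∝ r_1 × r_2 = ((0)·(-2) - (2)·(-2), (2)·(0) - (-4)·(-2), (-4)·(-2) - (0)·(0)) = (4, -8, 8).
  Rescale (divide by 4): u = (1, -2, 2).
  ||u|| = √((1)² + (-2)² + (2)²) = √(9) = 3,  v_1 = u/||u|| ≈ (0.3333, -0.6667, 0.6667) (||v_1|| = 1).

λ_1 = 10,  λ_2 = 7,  λ_3 = 4;  v_1 ≈ (0.3333, -0.6667, 0.6667)


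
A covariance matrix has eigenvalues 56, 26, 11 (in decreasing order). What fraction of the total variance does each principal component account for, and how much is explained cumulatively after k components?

Step 1 — total variance = trace(Sigma) = Σ λ_i = 56 + 26 + 11 = 93.

Step 2 — fraction explained by component i = λ_i / Σ λ:
  PC1: 56/93 = 0.6022
  PC2: 26/93 = 0.2796
  PC3: 11/93 = 0.1183

Step 3 — cumulative fraction after k components = (λ_1 + ... + λ_k) / Σ λ:
  k = 1: 56/93 = 0.6022
  k = 2: (56 + 26)/93 = 82/93 = 0.8817
  k = 3: (56 + 26 + 11)/93 = 93/93 = 1

Summary (fraction, with percent):

explained: PC1 0.6022 (60.22%), PC2 0.2796 (27.96%), PC3 0.1183 (11.83%);  cumulative: 0.6022, 0.8817, 1


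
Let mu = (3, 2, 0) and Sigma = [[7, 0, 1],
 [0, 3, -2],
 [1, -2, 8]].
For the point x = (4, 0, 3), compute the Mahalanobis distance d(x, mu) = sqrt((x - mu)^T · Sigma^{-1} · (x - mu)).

Step 1 — centre the observation: (x - mu) = (1, -2, 3).

Step 2 — invert Sigma (cofactor / det for 3×3, or solve directly):
  Sigma^{-1} = [[0.146, -0.0146, -0.0219],
 [-0.0146, 0.4015, 0.1022],
 [-0.0219, 0.1022, 0.1533]].

Step 3 — form the quadratic (x - mu)^T · Sigma^{-1} · (x - mu):
  Sigma^{-1} · (x - mu) = (0.1095, -0.5109, 0.2336).
  (x - mu)^T · [Sigma^{-1} · (x - mu)] = (1)·(0.1095) + (-2)·(-0.5109) + (3)·(0.2336) = 1.8321.

Step 4 — take square root: d = √(1.8321) ≈ 1.3536.

d(x, mu) = √(1.8321) ≈ 1.3536


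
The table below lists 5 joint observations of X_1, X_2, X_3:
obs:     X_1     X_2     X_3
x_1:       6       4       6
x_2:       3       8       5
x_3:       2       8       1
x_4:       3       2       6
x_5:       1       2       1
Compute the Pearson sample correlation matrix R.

Step 1 — column means:
  mean(X_1) = (6 + 3 + 2 + 3 + 1) / 5 = 15/5 = 3
  mean(X_2) = (4 + 8 + 8 + 2 + 2) / 5 = 24/5 = 4.8
  mean(X_3) = (6 + 5 + 1 + 6 + 1) / 5 = 19/5 = 3.8

Step 2 — sample variances and covariances s[i,j] = (1/(n-1)) · Σ_k (x_{k,i} - mean_i) · (x_{k,j} - mean_j), with n-1 = 4:
  s[X_1,X_1] = ((3)·(3) + (0)·(0) + (-1)·(-1) + (0)·(0) + (-2)·(-2)) / 4 = 14/4 = 3.5
  s[X_1,X_2] = ((3)·(-0.8) + (0)·(3.2) + (-1)·(3.2) + (0)·(-2.8) + (-2)·(-2.8)) / 4 = 0/4 = 0
  s[X_1,X_3] = ((3)·(2.2) + (0)·(1.2) + (-1)·(-2.8) + (0)·(2.2) + (-2)·(-2.8)) / 4 = 15/4 = 3.75
  s[X_2,X_2] = ((-0.8)·(-0.8) + (3.2)·(3.2) + (3.2)·(3.2) + (-2.8)·(-2.8) + (-2.8)·(-2.8)) / 4 = 36.8/4 = 9.2
  s[X_2,X_3] = ((-0.8)·(2.2) + (3.2)·(1.2) + (3.2)·(-2.8) + (-2.8)·(2.2) + (-2.8)·(-2.8)) / 4 = -5.2/4 = -1.3
  s[X_3,X_3] = ((2.2)·(2.2) + (1.2)·(1.2) + (-2.8)·(-2.8) + (2.2)·(2.2) + (-2.8)·(-2.8)) / 4 = 26.8/4 = 6.7
  Sample standard deviations s_i = √(s[i,i]):
  s(X_1) = √(3.5) = 1.8708
  s(X_2) = √(9.2) = 3.0332
  s(X_3) = √(6.7) = 2.5884

Step 3 — r_{ij} = s_{ij} / (s_i · s_j):
  r[X_1,X_1] = 1 (diagonal).
  r[X_1,X_2] = 0 / (1.8708 · 3.0332) = 0 / 5.6745 = 0
  r[X_1,X_3] = 3.75 / (1.8708 · 2.5884) = 3.75 / 4.8425 = 0.7744
  r[X_2,X_2] = 1 (diagonal).
  r[X_2,X_3] = -1.3 / (3.0332 · 2.5884) = -1.3 / 7.8511 = -0.1656
  r[X_3,X_3] = 1 (diagonal).

R is symmetric with unit diagonal. Assembling:

R = [[1, 0, 0.7744],
 [0, 1, -0.1656],
 [0.7744, -0.1656, 1]]


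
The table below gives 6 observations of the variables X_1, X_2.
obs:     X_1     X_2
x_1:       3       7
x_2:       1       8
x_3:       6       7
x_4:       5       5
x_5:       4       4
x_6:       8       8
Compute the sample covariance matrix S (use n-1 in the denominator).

Step 1 — column means:
  mean(X_1) = (3 + 1 + 6 + 5 + 4 + 8) / 6 = 27/6 = 4.5
  mean(X_2) = (7 + 8 + 7 + 5 + 4 + 8) / 6 = 39/6 = 6.5

Step 2 — sample covariance S[i,j] = (1/(n-1)) · Σ_k (x_{k,i} - mean_i) · (x_{k,j} - mean_j), with n-1 = 5.
  S[X_1,X_1] = ((-1.5)·(-1.5) + (-3.5)·(-3.5) + (1.5)·(1.5) + (0.5)·(0.5) + (-0.5)·(-0.5) + (3.5)·(3.5)) / 5 = 29.5/5 = 5.9
  S[X_1,X_2] = ((-1.5)·(0.5) + (-3.5)·(1.5) + (1.5)·(0.5) + (0.5)·(-1.5) + (-0.5)·(-2.5) + (3.5)·(1.5)) / 5 = 0.5/5 = 0.1
  S[X_2,X_2] = ((0.5)·(0.5) + (1.5)·(1.5) + (0.5)·(0.5) + (-1.5)·(-1.5) + (-2.5)·(-2.5) + (1.5)·(1.5)) / 5 = 13.5/5 = 2.7

S is symmetric (S[j,i] = S[i,j]). Assembling:

S = [[5.9, 0.1],
 [0.1, 2.7]]


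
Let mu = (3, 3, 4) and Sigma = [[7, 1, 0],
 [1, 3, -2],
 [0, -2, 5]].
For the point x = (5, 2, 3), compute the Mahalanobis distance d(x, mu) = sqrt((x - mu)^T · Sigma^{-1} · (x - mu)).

Step 1 — centre the observation: (x - mu) = (2, -1, -1).

Step 2 — invert Sigma (cofactor / det for 3×3, or solve directly):
  Sigma^{-1} = [[0.1528, -0.0694, -0.0278],
 [-0.0694, 0.4861, 0.1944],
 [-0.0278, 0.1944, 0.2778]].

Step 3 — form the quadratic (x - mu)^T · Sigma^{-1} · (x - mu):
  Sigma^{-1} · (x - mu) = (0.4028, -0.8194, -0.5278).
  (x - mu)^T · [Sigma^{-1} · (x - mu)] = (2)·(0.4028) + (-1)·(-0.8194) + (-1)·(-0.5278) = 2.1528.

Step 4 — take square root: d = √(2.1528) ≈ 1.4672.

d(x, mu) = √(2.1528) ≈ 1.4672


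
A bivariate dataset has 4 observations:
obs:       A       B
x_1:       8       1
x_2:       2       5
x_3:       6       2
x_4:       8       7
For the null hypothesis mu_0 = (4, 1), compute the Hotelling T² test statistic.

Step 1 — sample mean vector:
  mean(A) = (8 + 2 + 6 + 8) / 4 = 24/4 = 6
  mean(B) = (1 + 5 + 2 + 7) / 4 = 15/4 = 3.75
  x̄ = (6, 3.75),  deviation x̄ - mu_0 = (6, 3.75) - (4, 1) = (2, 2.75).

Step 2 — sample covariance matrix, S[i,j] = (1/(n-1)) · Σ_k (x_{k,i} - mean_i) · (x_{k,j} - mean_j), divisor n-1 = 3:
  S[A,A] = ((2)·(2) + (-4)·(-4) + (0)·(0) + (2)·(2)) / 3 = 24/3 = 8
  S[A,B] = ((2)·(-2.75) + (-4)·(1.25) + (0)·(-1.75) + (2)·(3.25)) / 3 = -4/3 = -1.3333
  S[B,B] = ((-2.75)·(-2.75) + (1.25)·(1.25) + (-1.75)·(-1.75) + (3.25)·(3.25)) / 3 = 22.75/3 = 7.5833
  S = [[8, -1.3333],
 [-1.3333, 7.5833]].

Step 3 — invert S. det(S) = 8·7.5833 - (-1.3333)² = 58.8889.
  S^{-1} = (1/det) · [[d, -b], [-b, a]] = [[0.1288, 0.0226],
 [0.0226, 0.1358]].

Step 4 — quadratic form (x̄ - mu_0)^T · S^{-1} · (x̄ - mu_0):
  S^{-1} · (x̄ - mu_0) = (0.3198, 0.4189),
  (x̄ - mu_0)^T · [...] = (2)·(0.3198) + (2.75)·(0.4189) = 1.7915.

Step 5 — scale by n: T² = 4 · 1.7915 = 7.166.

T² ≈ 7.166


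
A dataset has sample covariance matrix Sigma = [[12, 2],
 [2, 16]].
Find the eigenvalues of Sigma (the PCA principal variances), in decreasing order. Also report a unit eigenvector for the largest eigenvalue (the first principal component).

Step 1 — characteristic polynomial of 2×2 Sigma:
  det(Sigma - λI) = λ² - trace · λ + det = 0.
  trace = 12 + 16 = 28, det = 12·16 - (2)² = 188.
Step 2 — discriminant:
  Δ = trace² - 4·det = 784 - 752 = 32.
Step 3 — eigenvalues:
  λ = (trace ± √Δ)/2 = (28 ± 5.6569)/2,
  λ_1 = 16.8284,  λ_2 = 11.1716.

Step 4 — unit eigenvector for λ_1: solve (Sigma - λ_1 I)v = 0. First row:
  (12 - 16.8284)·v_x + (2)·v_y = 0, i.e. (-4.8284)·v_x + (2)·v_y = 0,
  so v ∝ (b, λ_1 - a) = (2, 4.8284) = u.
  ||u|| = √((2)² + (4.8284)²) = √(27.3137) ≈ 5.2263,
  v_1 = u/||u|| ≈ (0.3827, 0.9239) (||v_1|| = 1).

λ_1 = 16.8284,  λ_2 = 11.1716;  v_1 ≈ (0.3827, 0.9239)


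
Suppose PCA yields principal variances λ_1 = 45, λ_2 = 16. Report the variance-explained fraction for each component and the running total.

Step 1 — total variance = trace(Sigma) = Σ λ_i = 45 + 16 = 61.

Step 2 — fraction explained by component i = λ_i / Σ λ:
  PC1: 45/61 = 0.7377
  PC2: 16/61 = 0.2623

Step 3 — cumulative fraction after k components = (λ_1 + ... + λ_k) / Σ λ:
  k = 1: 45/61 = 0.7377
  k = 2: (45 + 16)/61 = 61/61 = 1

Summary (fraction, with percent):

explained: PC1 0.7377 (73.77%), PC2 0.2623 (26.23%);  cumulative: 0.7377, 1


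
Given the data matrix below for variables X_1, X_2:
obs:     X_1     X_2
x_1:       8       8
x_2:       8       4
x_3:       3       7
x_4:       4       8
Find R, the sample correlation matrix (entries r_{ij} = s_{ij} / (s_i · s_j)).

Step 1 — column means:
  mean(X_1) = (8 + 8 + 3 + 4) / 4 = 23/4 = 5.75
  mean(X_2) = (8 + 4 + 7 + 8) / 4 = 27/4 = 6.75

Step 2 — sample variances and covariances s[i,j] = (1/(n-1)) · Σ_k (x_{k,i} - mean_i) · (x_{k,j} - mean_j), with n-1 = 3:
  s[X_1,X_1] = ((2.25)·(2.25) + (2.25)·(2.25) + (-2.75)·(-2.75) + (-1.75)·(-1.75)) / 3 = 20.75/3 = 6.9167
  s[X_1,X_2] = ((2.25)·(1.25) + (2.25)·(-2.75) + (-2.75)·(0.25) + (-1.75)·(1.25)) / 3 = -6.25/3 = -2.0833
  s[X_2,X_2] = ((1.25)·(1.25) + (-2.75)·(-2.75) + (0.25)·(0.25) + (1.25)·(1.25)) / 3 = 10.75/3 = 3.5833
  Sample standard deviations s_i = √(s[i,i]):
  s(X_1) = √(6.9167) = 2.63
  s(X_2) = √(3.5833) = 1.893

Step 3 — r_{ij} = s_{ij} / (s_i · s_j):
  r[X_1,X_1] = 1 (diagonal).
  r[X_1,X_2] = -2.0833 / (2.63 · 1.893) = -2.0833 / 4.9784 = -0.4185
  r[X_2,X_2] = 1 (diagonal).

R is symmetric with unit diagonal. Assembling:

R = [[1, -0.4185],
 [-0.4185, 1]]


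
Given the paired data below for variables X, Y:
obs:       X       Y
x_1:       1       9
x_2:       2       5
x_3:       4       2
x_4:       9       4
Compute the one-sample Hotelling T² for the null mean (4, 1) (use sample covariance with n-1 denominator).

Step 1 — sample mean vector:
  mean(X) = (1 + 2 + 4 + 9) / 4 = 16/4 = 4
  mean(Y) = (9 + 5 + 2 + 4) / 4 = 20/4 = 5
  x̄ = (4, 5),  deviation x̄ - mu_0 = (4, 5) - (4, 1) = (0, 4).

Step 2 — sample covariance matrix, S[i,j] = (1/(n-1)) · Σ_k (x_{k,i} - mean_i) · (x_{k,j} - mean_j), divisor n-1 = 3:
  S[X,X] = ((-3)·(-3) + (-2)·(-2) + (0)·(0) + (5)·(5)) / 3 = 38/3 = 12.6667
  S[X,Y] = ((-3)·(4) + (-2)·(0) + (0)·(-3) + (5)·(-1)) / 3 = -17/3 = -5.6667
  S[Y,Y] = ((4)·(4) + (0)·(0) + (-3)·(-3) + (-1)·(-1)) / 3 = 26/3 = 8.6667
  S = [[12.6667, -5.6667],
 [-5.6667, 8.6667]].

Step 3 — invert S. det(S) = 12.6667·8.6667 - (-5.6667)² = 77.6667.
  S^{-1} = (1/det) · [[d, -b], [-b, a]] = [[0.1116, 0.073],
 [0.073, 0.1631]].

Step 4 — quadratic form (x̄ - mu_0)^T · S^{-1} · (x̄ - mu_0):
  S^{-1} · (x̄ - mu_0) = (0.2918, 0.6524),
  (x̄ - mu_0)^T · [...] = (0)·(0.2918) + (4)·(0.6524) = 2.6094.

Step 5 — scale by n: T² = 4 · 2.6094 = 10.4378.

T² ≈ 10.4378


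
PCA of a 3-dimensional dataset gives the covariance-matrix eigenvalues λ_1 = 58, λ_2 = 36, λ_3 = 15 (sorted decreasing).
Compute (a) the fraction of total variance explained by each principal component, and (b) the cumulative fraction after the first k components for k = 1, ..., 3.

Step 1 — total variance = trace(Sigma) = Σ λ_i = 58 + 36 + 15 = 109.

Step 2 — fraction explained by component i = λ_i / Σ λ:
  PC1: 58/109 = 0.5321
  PC2: 36/109 = 0.3303
  PC3: 15/109 = 0.1376

Step 3 — cumulative fraction after k components = (λ_1 + ... + λ_k) / Σ λ:
  k = 1: 58/109 = 0.5321
  k = 2: (58 + 36)/109 = 94/109 = 0.8624
  k = 3: (58 + 36 + 15)/109 = 109/109 = 1

Summary (fraction, with percent):

explained: PC1 0.5321 (53.21%), PC2 0.3303 (33.03%), PC3 0.1376 (13.76%);  cumulative: 0.5321, 0.8624, 1


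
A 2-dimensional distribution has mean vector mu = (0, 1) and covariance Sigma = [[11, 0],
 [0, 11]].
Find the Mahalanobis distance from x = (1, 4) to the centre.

Step 1 — centre the observation: (x - mu) = (1, 3).

Step 2 — invert Sigma. det(Sigma) = 11·11 - (0)² = 121.
  Sigma^{-1} = (1/det) · [[d, -b], [-b, a]] = [[0.0909, 0],
 [0, 0.0909]].

Step 3 — form the quadratic (x - mu)^T · Sigma^{-1} · (x - mu):
  Sigma^{-1} · (x - mu) = (0.0909, 0.2727).
  (x - mu)^T · [Sigma^{-1} · (x - mu)] = (1)·(0.0909) + (3)·(0.2727) = 0.9091.

Step 4 — take square root: d = √(0.9091) ≈ 0.9535.

d(x, mu) = √(0.9091) ≈ 0.9535


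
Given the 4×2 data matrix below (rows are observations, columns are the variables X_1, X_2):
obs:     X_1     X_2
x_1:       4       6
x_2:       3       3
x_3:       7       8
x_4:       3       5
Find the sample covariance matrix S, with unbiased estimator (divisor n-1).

Step 1 — column means:
  mean(X_1) = (4 + 3 + 7 + 3) / 4 = 17/4 = 4.25
  mean(X_2) = (6 + 3 + 8 + 5) / 4 = 22/4 = 5.5

Step 2 — sample covariance S[i,j] = (1/(n-1)) · Σ_k (x_{k,i} - mean_i) · (x_{k,j} - mean_j), with n-1 = 3.
  S[X_1,X_1] = ((-0.25)·(-0.25) + (-1.25)·(-1.25) + (2.75)·(2.75) + (-1.25)·(-1.25)) / 3 = 10.75/3 = 3.5833
  S[X_1,X_2] = ((-0.25)·(0.5) + (-1.25)·(-2.5) + (2.75)·(2.5) + (-1.25)·(-0.5)) / 3 = 10.5/3 = 3.5
  S[X_2,X_2] = ((0.5)·(0.5) + (-2.5)·(-2.5) + (2.5)·(2.5) + (-0.5)·(-0.5)) / 3 = 13/3 = 4.3333

S is symmetric (S[j,i] = S[i,j]). Assembling:

S = [[3.5833, 3.5],
 [3.5, 4.3333]]


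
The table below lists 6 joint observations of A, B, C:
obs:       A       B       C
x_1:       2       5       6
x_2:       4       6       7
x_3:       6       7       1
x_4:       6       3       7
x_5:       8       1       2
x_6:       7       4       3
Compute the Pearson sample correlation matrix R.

Step 1 — column means:
  mean(A) = (2 + 4 + 6 + 6 + 8 + 7) / 6 = 33/6 = 5.5
  mean(B) = (5 + 6 + 7 + 3 + 1 + 4) / 6 = 26/6 = 4.3333
  mean(C) = (6 + 7 + 1 + 7 + 2 + 3) / 6 = 26/6 = 4.3333

Step 2 — sample variances and covariances s[i,j] = (1/(n-1)) · Σ_k (x_{k,i} - mean_i) · (x_{k,j} - mean_j), with n-1 = 5:
  s[A,A] = ((-3.5)·(-3.5) + (-1.5)·(-1.5) + (0.5)·(0.5) + (0.5)·(0.5) + (2.5)·(2.5) + (1.5)·(1.5)) / 5 = 23.5/5 = 4.7
  s[A,B] = ((-3.5)·(0.6667) + (-1.5)·(1.6667) + (0.5)·(2.6667) + (0.5)·(-1.3333) + (2.5)·(-3.3333) + (1.5)·(-0.3333)) / 5 = -13/5 = -2.6
  s[A,C] = ((-3.5)·(1.6667) + (-1.5)·(2.6667) + (0.5)·(-3.3333) + (0.5)·(2.6667) + (2.5)·(-2.3333) + (1.5)·(-1.3333)) / 5 = -18/5 = -3.6
  s[B,B] = ((0.6667)·(0.6667) + (1.6667)·(1.6667) + (2.6667)·(2.6667) + (-1.3333)·(-1.3333) + (-3.3333)·(-3.3333) + (-0.3333)·(-0.3333)) / 5 = 23.3333/5 = 4.6667
  s[B,C] = ((0.6667)·(1.6667) + (1.6667)·(2.6667) + (2.6667)·(-3.3333) + (-1.3333)·(2.6667) + (-3.3333)·(-2.3333) + (-0.3333)·(-1.3333)) / 5 = 1.3333/5 = 0.2667
  s[C,C] = ((1.6667)·(1.6667) + (2.6667)·(2.6667) + (-3.3333)·(-3.3333) + (2.6667)·(2.6667) + (-2.3333)·(-2.3333) + (-1.3333)·(-1.3333)) / 5 = 35.3333/5 = 7.0667
  Sample standard deviations s_i = √(s[i,i]):
  s(A) = √(4.7) = 2.1679
  s(B) = √(4.6667) = 2.1602
  s(C) = √(7.0667) = 2.6583

Step 3 — r_{ij} = s_{ij} / (s_i · s_j):
  r[A,A] = 1 (diagonal).
  r[A,B] = -2.6 / (2.1679 · 2.1602) = -2.6 / 4.6833 = -0.5552
  r[A,C] = -3.6 / (2.1679 · 2.6583) = -3.6 / 5.7631 = -0.6247
  r[B,B] = 1 (diagonal).
  r[B,C] = 0.2667 / (2.1602 · 2.6583) = 0.2667 / 5.7426 = 0.0464
  r[C,C] = 1 (diagonal).

R is symmetric with unit diagonal. Assembling:

R = [[1, -0.5552, -0.6247],
 [-0.5552, 1, 0.0464],
 [-0.6247, 0.0464, 1]]


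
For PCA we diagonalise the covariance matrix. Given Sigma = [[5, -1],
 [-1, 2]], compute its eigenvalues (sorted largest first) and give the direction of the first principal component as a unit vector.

Step 1 — characteristic polynomial of 2×2 Sigma:
  det(Sigma - λI) = λ² - trace · λ + det = 0.
  trace = 5 + 2 = 7, det = 5·2 - (-1)² = 9.
Step 2 — discriminant:
  Δ = trace² - 4·det = 49 - 36 = 13.
Step 3 — eigenvalues:
  λ = (trace ± √Δ)/2 = (7 ± 3.6056)/2,
  λ_1 = 5.3028,  λ_2 = 1.6972.

Step 4 — unit eigenvector for λ_1: solve (Sigma - λ_1 I)v = 0. First row:
  (5 - 5.3028)·v_x + (-1)·v_y = 0, i.e. (-0.3028)·v_x + (-1)·v_y = 0,
  so v ∝ (b, λ_1 - a) = (-1, 0.3028); multiply by -1 so the first entry is positive: u = (1, -0.3028).
  ||u|| = √((1)² + (-0.3028)²) = √(1.0917) ≈ 1.0448,
  v_1 = u/||u|| ≈ (0.9571, -0.2898) (||v_1|| = 1).

λ_1 = 5.3028,  λ_2 = 1.6972;  v_1 ≈ (0.9571, -0.2898)


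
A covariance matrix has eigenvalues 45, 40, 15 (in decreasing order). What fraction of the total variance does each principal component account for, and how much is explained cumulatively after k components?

Step 1 — total variance = trace(Sigma) = Σ λ_i = 45 + 40 + 15 = 100.

Step 2 — fraction explained by component i = λ_i / Σ λ:
  PC1: 45/100 = 0.45
  PC2: 40/100 = 0.4
  PC3: 15/100 = 0.15

Step 3 — cumulative fraction after k components = (λ_1 + ... + λ_k) / Σ λ:
  k = 1: 45/100 = 0.45
  k = 2: (45 + 40)/100 = 85/100 = 0.85
  k = 3: (45 + 40 + 15)/100 = 100/100 = 1

Summary (fraction, with percent):

explained: PC1 0.45 (45%), PC2 0.4 (40%), PC3 0.15 (15%);  cumulative: 0.45, 0.85, 1


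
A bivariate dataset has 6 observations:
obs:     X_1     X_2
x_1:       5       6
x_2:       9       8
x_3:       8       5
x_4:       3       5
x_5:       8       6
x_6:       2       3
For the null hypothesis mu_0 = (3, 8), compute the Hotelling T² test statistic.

Step 1 — sample mean vector:
  mean(X_1) = (5 + 9 + 8 + 3 + 8 + 2) / 6 = 35/6 = 5.8333
  mean(X_2) = (6 + 8 + 5 + 5 + 6 + 3) / 6 = 33/6 = 5.5
  x̄ = (5.8333, 5.5),  deviation x̄ - mu_0 = (5.8333, 5.5) - (3, 8) = (2.8333, -2.5).

Step 2 — sample covariance matrix, S[i,j] = (1/(n-1)) · Σ_k (x_{k,i} - mean_i) · (x_{k,j} - mean_j), divisor n-1 = 5:
  S[X_1,X_1] = ((-0.8333)·(-0.8333) + (3.1667)·(3.1667) + (2.1667)·(2.1667) + (-2.8333)·(-2.8333) + (2.1667)·(2.1667) + (-3.8333)·(-3.8333)) / 5 = 42.8333/5 = 8.5667
  S[X_1,X_2] = ((-0.8333)·(0.5) + (3.1667)·(2.5) + (2.1667)·(-0.5) + (-2.8333)·(-0.5) + (2.1667)·(0.5) + (-3.8333)·(-2.5)) / 5 = 18.5/5 = 3.7
  S[X_2,X_2] = ((0.5)·(0.5) + (2.5)·(2.5) + (-0.5)·(-0.5) + (-0.5)·(-0.5) + (0.5)·(0.5) + (-2.5)·(-2.5)) / 5 = 13.5/5 = 2.7
  S = [[8.5667, 3.7],
 [3.7, 2.7]].

Step 3 — invert S. det(S) = 8.5667·2.7 - (3.7)² = 9.44.
  S^{-1} = (1/det) · [[d, -b], [-b, a]] = [[0.286, -0.3919],
 [-0.3919, 0.9075]].

Step 4 — quadratic form (x̄ - mu_0)^T · S^{-1} · (x̄ - mu_0):
  S^{-1} · (x̄ - mu_0) = (1.7903, -3.3792),
  (x̄ - mu_0)^T · [...] = (2.8333)·(1.7903) + (-2.5)·(-3.3792) = 13.5205.

Step 5 — scale by n: T² = 6 · 13.5205 = 81.1229.

T² ≈ 81.1229


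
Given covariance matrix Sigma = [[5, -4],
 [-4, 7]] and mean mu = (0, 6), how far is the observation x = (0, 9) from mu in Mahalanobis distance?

Step 1 — centre the observation: (x - mu) = (0, 3).

Step 2 — invert Sigma. det(Sigma) = 5·7 - (-4)² = 19.
  Sigma^{-1} = (1/det) · [[d, -b], [-b, a]] = [[0.3684, 0.2105],
 [0.2105, 0.2632]].

Step 3 — form the quadratic (x - mu)^T · Sigma^{-1} · (x - mu):
  Sigma^{-1} · (x - mu) = (0.6316, 0.7895).
  (x - mu)^T · [Sigma^{-1} · (x - mu)] = (0)·(0.6316) + (3)·(0.7895) = 2.3684.

Step 4 — take square root: d = √(2.3684) ≈ 1.539.

d(x, mu) = √(2.3684) ≈ 1.539


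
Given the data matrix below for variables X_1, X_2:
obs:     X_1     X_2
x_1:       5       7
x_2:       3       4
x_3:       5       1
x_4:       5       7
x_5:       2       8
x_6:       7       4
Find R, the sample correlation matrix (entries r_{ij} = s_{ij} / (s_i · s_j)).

Step 1 — column means:
  mean(X_1) = (5 + 3 + 5 + 5 + 2 + 7) / 6 = 27/6 = 4.5
  mean(X_2) = (7 + 4 + 1 + 7 + 8 + 4) / 6 = 31/6 = 5.1667

Step 2 — sample variances and covariances s[i,j] = (1/(n-1)) · Σ_k (x_{k,i} - mean_i) · (x_{k,j} - mean_j), with n-1 = 5:
  s[X_1,X_1] = ((0.5)·(0.5) + (-1.5)·(-1.5) + (0.5)·(0.5) + (0.5)·(0.5) + (-2.5)·(-2.5) + (2.5)·(2.5)) / 5 = 15.5/5 = 3.1
  s[X_1,X_2] = ((0.5)·(1.8333) + (-1.5)·(-1.1667) + (0.5)·(-4.1667) + (0.5)·(1.8333) + (-2.5)·(2.8333) + (2.5)·(-1.1667)) / 5 = -8.5/5 = -1.7
  s[X_2,X_2] = ((1.8333)·(1.8333) + (-1.1667)·(-1.1667) + (-4.1667)·(-4.1667) + (1.8333)·(1.8333) + (2.8333)·(2.8333) + (-1.1667)·(-1.1667)) / 5 = 34.8333/5 = 6.9667
  Sample standard deviations s_i = √(s[i,i]):
  s(X_1) = √(3.1) = 1.7607
  s(X_2) = √(6.9667) = 2.6394

Step 3 — r_{ij} = s_{ij} / (s_i · s_j):
  r[X_1,X_1] = 1 (diagonal).
  r[X_1,X_2] = -1.7 / (1.7607 · 2.6394) = -1.7 / 4.6472 = -0.3658
  r[X_2,X_2] = 1 (diagonal).

R is symmetric with unit diagonal. Assembling:

R = [[1, -0.3658],
 [-0.3658, 1]]


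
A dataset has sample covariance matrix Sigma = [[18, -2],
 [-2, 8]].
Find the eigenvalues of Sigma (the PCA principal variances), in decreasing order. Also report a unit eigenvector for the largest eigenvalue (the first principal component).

Step 1 — characteristic polynomial of 2×2 Sigma:
  det(Sigma - λI) = λ² - trace · λ + det = 0.
  trace = 18 + 8 = 26, det = 18·8 - (-2)² = 140.
Step 2 — discriminant:
  Δ = trace² - 4·det = 676 - 560 = 116.
Step 3 — eigenvalues:
  λ = (trace ± √Δ)/2 = (26 ± 10.7703)/2,
  λ_1 = 18.3852,  λ_2 = 7.6148.

Step 4 — unit eigenvector for λ_1: solve (Sigma - λ_1 I)v = 0. First row:
  (18 - 18.3852)·v_x + (-2)·v_y = 0, i.e. (-0.3852)·v_x + (-2)·v_y = 0,
  so v ∝ (b, λ_1 - a) = (-2, 0.3852); multiply by -1 so the first entry is positive: u = (2, -0.3852).
  ||u|| = √((2)² + (-0.3852)²) = √(4.1484) ≈ 2.0368,
  v_1 = u/||u|| ≈ (0.982, -0.1891) (||v_1|| = 1).

λ_1 = 18.3852,  λ_2 = 7.6148;  v_1 ≈ (0.982, -0.1891)


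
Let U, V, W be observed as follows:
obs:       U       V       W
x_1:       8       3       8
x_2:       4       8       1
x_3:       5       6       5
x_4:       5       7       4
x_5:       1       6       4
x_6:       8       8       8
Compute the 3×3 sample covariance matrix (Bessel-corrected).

Step 1 — column means:
  mean(U) = (8 + 4 + 5 + 5 + 1 + 8) / 6 = 31/6 = 5.1667
  mean(V) = (3 + 8 + 6 + 7 + 6 + 8) / 6 = 38/6 = 6.3333
  mean(W) = (8 + 1 + 5 + 4 + 4 + 8) / 6 = 30/6 = 5

Step 2 — sample covariance S[i,j] = (1/(n-1)) · Σ_k (x_{k,i} - mean_i) · (x_{k,j} - mean_j), with n-1 = 5.
  S[U,U] = ((2.8333)·(2.8333) + (-1.1667)·(-1.1667) + (-0.1667)·(-0.1667) + (-0.1667)·(-0.1667) + (-4.1667)·(-4.1667) + (2.8333)·(2.8333)) / 5 = 34.8333/5 = 6.9667
  S[U,V] = ((2.8333)·(-3.3333) + (-1.1667)·(1.6667) + (-0.1667)·(-0.3333) + (-0.1667)·(0.6667) + (-4.1667)·(-0.3333) + (2.8333)·(1.6667)) / 5 = -5.3333/5 = -1.0667
  S[U,W] = ((2.8333)·(3) + (-1.1667)·(-4) + (-0.1667)·(0) + (-0.1667)·(-1) + (-4.1667)·(-1) + (2.8333)·(3)) / 5 = 26/5 = 5.2
  S[V,V] = ((-3.3333)·(-3.3333) + (1.6667)·(1.6667) + (-0.3333)·(-0.3333) + (0.6667)·(0.6667) + (-0.3333)·(-0.3333) + (1.6667)·(1.6667)) / 5 = 17.3333/5 = 3.4667
  S[V,W] = ((-3.3333)·(3) + (1.6667)·(-4) + (-0.3333)·(0) + (0.6667)·(-1) + (-0.3333)·(-1) + (1.6667)·(3)) / 5 = -12/5 = -2.4
  S[W,W] = ((3)·(3) + (-4)·(-4) + (0)·(0) + (-1)·(-1) + (-1)·(-1) + (3)·(3)) / 5 = 36/5 = 7.2

S is symmetric (S[j,i] = S[i,j]). Assembling:

S = [[6.9667, -1.0667, 5.2],
 [-1.0667, 3.4667, -2.4],
 [5.2, -2.4, 7.2]]


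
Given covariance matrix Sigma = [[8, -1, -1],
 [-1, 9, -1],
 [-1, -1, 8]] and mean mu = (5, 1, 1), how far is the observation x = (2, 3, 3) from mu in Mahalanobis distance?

Step 1 — centre the observation: (x - mu) = (-3, 2, 2).

Step 2 — invert Sigma (cofactor / det for 3×3, or solve directly):
  Sigma^{-1} = [[0.1293, 0.0164, 0.0182],
 [0.0164, 0.1148, 0.0164],
 [0.0182, 0.0164, 0.1293]].

Step 3 — form the quadratic (x - mu)^T · Sigma^{-1} · (x - mu):
  Sigma^{-1} · (x - mu) = (-0.3188, 0.2131, 0.2368).
  (x - mu)^T · [Sigma^{-1} · (x - mu)] = (-3)·(-0.3188) + (2)·(0.2131) + (2)·(0.2368) = 1.8561.

Step 4 — take square root: d = √(1.8561) ≈ 1.3624.

d(x, mu) = √(1.8561) ≈ 1.3624
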